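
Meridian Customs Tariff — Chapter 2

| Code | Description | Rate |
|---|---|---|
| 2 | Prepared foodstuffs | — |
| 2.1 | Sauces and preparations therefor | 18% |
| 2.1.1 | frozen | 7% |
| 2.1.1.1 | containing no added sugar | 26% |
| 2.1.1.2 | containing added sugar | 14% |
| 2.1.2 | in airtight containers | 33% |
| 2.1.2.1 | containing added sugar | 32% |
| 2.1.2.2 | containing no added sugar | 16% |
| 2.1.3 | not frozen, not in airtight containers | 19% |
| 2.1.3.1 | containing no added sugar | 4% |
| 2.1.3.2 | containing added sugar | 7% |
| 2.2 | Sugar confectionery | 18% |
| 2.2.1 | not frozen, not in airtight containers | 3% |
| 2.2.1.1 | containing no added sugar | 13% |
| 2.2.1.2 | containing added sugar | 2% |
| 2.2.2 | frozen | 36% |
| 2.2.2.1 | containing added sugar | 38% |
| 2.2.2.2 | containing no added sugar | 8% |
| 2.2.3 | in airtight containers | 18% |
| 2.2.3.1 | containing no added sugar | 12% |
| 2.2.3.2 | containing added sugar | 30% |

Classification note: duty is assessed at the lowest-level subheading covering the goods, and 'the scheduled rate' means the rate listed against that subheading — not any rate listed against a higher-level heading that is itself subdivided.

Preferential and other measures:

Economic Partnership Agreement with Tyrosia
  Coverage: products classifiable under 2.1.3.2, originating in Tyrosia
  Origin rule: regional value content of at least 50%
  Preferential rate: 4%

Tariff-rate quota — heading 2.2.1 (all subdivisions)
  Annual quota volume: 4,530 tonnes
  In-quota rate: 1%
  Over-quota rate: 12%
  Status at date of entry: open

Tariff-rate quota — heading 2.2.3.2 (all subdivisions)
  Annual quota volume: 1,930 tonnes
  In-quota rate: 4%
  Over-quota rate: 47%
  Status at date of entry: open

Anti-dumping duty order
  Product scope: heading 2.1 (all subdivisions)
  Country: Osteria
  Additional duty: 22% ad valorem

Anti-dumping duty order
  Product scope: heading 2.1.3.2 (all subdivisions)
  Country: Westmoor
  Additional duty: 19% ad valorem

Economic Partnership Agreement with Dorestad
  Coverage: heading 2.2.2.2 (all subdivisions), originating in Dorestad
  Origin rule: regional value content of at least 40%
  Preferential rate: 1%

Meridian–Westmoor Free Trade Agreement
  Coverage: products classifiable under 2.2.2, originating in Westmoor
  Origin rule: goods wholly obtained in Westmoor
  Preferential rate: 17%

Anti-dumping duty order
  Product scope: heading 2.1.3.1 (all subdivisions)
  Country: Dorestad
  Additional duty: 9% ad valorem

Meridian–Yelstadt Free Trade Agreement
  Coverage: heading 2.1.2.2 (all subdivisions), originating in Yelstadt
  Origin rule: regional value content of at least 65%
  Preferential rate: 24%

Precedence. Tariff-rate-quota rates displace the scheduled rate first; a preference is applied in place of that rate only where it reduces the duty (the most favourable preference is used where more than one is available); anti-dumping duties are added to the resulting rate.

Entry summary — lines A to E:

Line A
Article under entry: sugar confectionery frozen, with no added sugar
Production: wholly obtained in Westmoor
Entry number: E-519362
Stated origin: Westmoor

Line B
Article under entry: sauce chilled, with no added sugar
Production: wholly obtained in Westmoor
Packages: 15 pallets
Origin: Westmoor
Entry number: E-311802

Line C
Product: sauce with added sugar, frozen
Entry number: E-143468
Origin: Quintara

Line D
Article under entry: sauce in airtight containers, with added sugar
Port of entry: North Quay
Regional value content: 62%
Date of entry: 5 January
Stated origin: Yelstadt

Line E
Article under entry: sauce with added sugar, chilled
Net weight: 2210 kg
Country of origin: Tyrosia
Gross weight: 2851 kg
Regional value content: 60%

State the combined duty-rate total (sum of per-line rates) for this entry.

Line A: sugar confectionery → 2.2; frozen → 2.2.2; with no added sugar → 2.2.2.2. Scheduled 8%. Westmoor agreement on 2.2.2: wholly obtained → 17% available; preference 17% not lower than 8% → no reduction. → 8%.
Line B: sauce → 2.1; chilled → 2.1.3; with no added sugar → 2.1.3.1. Scheduled 4%. Westmoor agreement on 2.2.2: 2.1.3.1 not covered. → 4%.
Line C: sauce → 2.1; frozen → 2.1.1; with added sugar → 2.1.1.2. Scheduled 14%. No special measure applies. → 14%.
Line D: sauce → 2.1; in airtight containers → 2.1.2; with added sugar → 2.1.2.1. Scheduled 32%. Yelstadt agreement on 2.1.2.2: 2.1.2.1 not covered. → 32%.
Line E: sauce → 2.1; chilled → 2.1.3; with added sugar → 2.1.3.2. Scheduled 7%. Tyrosia agreement on 2.1.3.2: RVC ≥ 50% → 4% available; preferential 4%. → 4%.
Sum: 8% + 4% + 14% + 32% + 4% = 62%.

62%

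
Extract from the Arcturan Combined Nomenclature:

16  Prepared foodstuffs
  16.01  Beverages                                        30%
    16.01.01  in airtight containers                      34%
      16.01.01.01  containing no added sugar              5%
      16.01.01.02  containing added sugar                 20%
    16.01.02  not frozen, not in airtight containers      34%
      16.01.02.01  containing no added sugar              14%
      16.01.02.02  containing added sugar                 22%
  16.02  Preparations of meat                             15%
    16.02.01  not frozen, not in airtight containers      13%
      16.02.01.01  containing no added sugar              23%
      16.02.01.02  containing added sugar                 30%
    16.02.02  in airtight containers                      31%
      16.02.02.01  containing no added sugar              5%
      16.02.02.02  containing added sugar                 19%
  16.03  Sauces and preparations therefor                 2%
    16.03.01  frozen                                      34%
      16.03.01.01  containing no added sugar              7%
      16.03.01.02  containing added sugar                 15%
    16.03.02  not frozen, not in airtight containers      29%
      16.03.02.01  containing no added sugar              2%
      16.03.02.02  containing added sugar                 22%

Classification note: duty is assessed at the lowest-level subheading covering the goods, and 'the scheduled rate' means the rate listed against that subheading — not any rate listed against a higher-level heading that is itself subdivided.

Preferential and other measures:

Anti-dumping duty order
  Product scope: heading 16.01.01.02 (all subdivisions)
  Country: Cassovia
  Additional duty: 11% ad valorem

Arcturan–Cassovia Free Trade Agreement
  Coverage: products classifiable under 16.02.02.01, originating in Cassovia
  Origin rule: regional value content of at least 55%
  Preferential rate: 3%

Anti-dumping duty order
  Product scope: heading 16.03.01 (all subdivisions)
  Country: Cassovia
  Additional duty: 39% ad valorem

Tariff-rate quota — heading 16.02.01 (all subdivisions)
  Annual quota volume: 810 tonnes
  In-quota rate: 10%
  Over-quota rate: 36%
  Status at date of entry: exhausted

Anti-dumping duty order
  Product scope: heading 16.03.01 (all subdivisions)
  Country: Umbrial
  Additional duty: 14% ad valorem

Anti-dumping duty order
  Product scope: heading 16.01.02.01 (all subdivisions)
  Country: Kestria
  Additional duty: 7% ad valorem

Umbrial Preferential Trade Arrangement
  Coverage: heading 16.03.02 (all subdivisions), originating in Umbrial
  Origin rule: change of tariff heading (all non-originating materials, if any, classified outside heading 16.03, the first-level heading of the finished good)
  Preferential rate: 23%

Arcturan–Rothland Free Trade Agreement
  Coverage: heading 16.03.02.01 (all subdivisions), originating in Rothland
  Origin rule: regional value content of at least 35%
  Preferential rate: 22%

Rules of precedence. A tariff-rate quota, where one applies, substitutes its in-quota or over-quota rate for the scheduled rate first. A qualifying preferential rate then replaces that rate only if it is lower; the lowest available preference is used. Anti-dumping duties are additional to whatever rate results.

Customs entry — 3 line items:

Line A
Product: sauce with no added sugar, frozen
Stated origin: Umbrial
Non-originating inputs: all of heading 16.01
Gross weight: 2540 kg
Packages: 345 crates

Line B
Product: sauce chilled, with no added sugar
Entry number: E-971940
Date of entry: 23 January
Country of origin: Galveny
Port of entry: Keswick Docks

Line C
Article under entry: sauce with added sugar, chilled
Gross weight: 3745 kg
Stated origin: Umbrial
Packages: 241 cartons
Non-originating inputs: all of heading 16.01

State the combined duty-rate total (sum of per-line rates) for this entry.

45%

Line A: sauce → 16.03; frozen → 16.03.01; with no added sugar → 16.03.01.01. Scheduled 7%. Umbrial agreement on 16.03.02: 16.03.01.01 not covered; anti-dumping (Umbrial, 16.03.01): +14%; total 7% + 14% = 21%. → 21%.
Line B: sauce → 16.03; chilled → 16.03.02; with no added sugar → 16.03.02.01. Scheduled 2%. No special measure applies. → 2%.
Line C: sauce → 16.03; chilled → 16.03.02; with added sugar → 16.03.02.02. Scheduled 22%. Umbrial agreement on 16.03.02: CTH met → 23% available; preference 23% not lower than 22% → no reduction. → 22%.
Sum: 21% + 2% + 22% = 45%.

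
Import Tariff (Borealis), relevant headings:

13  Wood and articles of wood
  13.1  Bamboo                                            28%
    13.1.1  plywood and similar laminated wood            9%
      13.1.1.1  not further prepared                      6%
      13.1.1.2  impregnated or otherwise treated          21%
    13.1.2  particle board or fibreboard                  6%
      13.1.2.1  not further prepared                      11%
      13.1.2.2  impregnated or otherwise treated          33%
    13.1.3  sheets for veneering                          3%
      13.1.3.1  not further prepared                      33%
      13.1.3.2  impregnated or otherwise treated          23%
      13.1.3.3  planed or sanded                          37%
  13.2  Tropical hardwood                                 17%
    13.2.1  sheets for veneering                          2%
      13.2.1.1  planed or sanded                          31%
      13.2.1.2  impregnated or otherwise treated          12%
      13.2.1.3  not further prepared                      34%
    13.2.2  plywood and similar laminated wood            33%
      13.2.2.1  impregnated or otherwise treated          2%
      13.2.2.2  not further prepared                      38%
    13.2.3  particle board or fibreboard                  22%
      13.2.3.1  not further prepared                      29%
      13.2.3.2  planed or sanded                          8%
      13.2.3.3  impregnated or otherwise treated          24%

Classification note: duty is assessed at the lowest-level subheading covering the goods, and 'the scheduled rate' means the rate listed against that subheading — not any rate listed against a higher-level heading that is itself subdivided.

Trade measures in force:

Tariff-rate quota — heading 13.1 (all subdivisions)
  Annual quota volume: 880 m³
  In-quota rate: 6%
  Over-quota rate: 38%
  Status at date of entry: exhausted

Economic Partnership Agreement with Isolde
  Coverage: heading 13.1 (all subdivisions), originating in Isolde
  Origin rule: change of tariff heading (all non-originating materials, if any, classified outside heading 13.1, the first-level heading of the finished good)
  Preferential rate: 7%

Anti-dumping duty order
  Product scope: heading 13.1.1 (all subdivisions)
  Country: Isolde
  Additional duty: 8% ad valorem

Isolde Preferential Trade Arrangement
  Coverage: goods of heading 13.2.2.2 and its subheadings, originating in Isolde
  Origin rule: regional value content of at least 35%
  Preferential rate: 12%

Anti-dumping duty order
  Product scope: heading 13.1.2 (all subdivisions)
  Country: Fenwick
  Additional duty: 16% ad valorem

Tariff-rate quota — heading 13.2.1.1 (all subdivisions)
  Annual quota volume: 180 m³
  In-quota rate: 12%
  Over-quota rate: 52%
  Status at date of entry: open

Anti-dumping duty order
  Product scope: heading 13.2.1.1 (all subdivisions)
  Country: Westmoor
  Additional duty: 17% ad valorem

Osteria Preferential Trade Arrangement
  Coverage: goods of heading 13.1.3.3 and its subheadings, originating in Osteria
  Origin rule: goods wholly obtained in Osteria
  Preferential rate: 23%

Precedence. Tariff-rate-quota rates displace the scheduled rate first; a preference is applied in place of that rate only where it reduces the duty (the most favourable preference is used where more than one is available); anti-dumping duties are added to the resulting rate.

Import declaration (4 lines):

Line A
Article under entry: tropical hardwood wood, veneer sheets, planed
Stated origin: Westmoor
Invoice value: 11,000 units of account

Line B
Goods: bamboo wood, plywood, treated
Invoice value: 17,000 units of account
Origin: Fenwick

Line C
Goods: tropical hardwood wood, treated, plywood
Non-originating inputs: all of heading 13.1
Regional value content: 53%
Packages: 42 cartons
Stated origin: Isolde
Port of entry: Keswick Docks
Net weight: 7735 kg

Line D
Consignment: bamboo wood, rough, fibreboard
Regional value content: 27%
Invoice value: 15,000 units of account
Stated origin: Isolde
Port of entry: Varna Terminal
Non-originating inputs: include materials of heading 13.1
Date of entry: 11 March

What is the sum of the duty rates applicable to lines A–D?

107%

Line A: tropical hardwood → 13.2; veneer sheets → 13.2.1; planed → 13.2.1.1. Scheduled 31%. quota on 13.2.1.1 open → in-quota 12%; anti-dumping (Westmoor, 13.2.1.1): +17%; total 12% + 17% = 29%. → 29%.
Line B: bamboo → 13.1; plywood → 13.1.1; treated → 13.1.1.2. Scheduled 21%. quota on 13.1 exhausted → over-quota 38%. → 38%.
Line C: tropical hardwood → 13.2; plywood → 13.2.2; treated → 13.2.2.1. Scheduled 2%. Isolde agreement on 13.1: 13.2.2.1 not covered; Isolde agreement on 13.2.2.2: 13.2.2.1 not covered. → 2%.
Line D: bamboo → 13.1; fibreboard → 13.1.2; rough → 13.1.2.1. Scheduled 11%. quota on 13.1 exhausted → over-quota 38%; Isolde agreement on 13.1: CTH not met; Isolde agreement on 13.2.2.2: 13.1.2.1 not covered. → 38%.
Sum: 29% + 38% + 2% + 38% = 107%.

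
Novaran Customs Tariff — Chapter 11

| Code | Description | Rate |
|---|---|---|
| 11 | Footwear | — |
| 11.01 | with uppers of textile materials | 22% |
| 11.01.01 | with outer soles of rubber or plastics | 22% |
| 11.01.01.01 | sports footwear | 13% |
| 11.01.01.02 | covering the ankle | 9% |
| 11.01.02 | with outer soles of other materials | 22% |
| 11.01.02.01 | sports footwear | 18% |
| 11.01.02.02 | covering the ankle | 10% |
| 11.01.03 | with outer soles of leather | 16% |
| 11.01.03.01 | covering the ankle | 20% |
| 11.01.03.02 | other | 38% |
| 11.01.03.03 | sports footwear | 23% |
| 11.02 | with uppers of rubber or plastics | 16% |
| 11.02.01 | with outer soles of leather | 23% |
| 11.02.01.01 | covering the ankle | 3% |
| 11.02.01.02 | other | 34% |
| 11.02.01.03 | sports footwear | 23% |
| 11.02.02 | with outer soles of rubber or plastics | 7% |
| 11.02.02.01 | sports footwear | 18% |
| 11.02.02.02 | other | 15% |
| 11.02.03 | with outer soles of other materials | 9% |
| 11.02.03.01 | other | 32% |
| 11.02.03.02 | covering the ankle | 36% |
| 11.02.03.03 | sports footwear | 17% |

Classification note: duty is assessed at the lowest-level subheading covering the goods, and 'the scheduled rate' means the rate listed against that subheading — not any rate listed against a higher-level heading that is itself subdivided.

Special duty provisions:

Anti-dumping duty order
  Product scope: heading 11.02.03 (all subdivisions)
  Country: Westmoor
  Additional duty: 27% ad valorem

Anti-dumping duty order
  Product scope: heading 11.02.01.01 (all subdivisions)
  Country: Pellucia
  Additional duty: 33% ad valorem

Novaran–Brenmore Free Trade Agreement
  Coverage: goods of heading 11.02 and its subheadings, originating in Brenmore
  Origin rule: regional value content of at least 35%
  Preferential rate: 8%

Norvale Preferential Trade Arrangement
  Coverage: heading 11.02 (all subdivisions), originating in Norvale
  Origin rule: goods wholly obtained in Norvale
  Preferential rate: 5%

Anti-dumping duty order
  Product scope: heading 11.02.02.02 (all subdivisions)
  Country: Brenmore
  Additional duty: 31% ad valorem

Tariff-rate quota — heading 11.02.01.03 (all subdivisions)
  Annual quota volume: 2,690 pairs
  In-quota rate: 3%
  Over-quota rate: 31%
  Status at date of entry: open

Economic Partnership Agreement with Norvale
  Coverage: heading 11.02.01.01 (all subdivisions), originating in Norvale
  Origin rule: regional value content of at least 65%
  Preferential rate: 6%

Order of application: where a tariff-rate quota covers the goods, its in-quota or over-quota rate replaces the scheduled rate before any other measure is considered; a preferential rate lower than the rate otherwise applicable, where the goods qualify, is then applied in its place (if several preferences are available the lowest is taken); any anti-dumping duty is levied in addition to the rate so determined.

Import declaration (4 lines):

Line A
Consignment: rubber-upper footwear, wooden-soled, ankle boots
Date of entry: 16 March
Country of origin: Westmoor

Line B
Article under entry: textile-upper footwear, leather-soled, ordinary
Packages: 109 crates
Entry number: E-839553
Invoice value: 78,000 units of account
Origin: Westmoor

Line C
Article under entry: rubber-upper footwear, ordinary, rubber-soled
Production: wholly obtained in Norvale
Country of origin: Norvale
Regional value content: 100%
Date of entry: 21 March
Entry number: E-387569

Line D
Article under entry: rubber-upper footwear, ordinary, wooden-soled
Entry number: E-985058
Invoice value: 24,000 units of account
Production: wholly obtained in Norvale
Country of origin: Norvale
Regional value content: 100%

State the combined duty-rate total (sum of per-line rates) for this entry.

Line A: rubber-upper → 11.02; wooden-soled → 11.02.03; ankle boots → 11.02.03.02. Scheduled 36%. anti-dumping (Westmoor, 11.02.03): +27%; total 36% + 27% = 63%. → 63%.
Line B: textile-upper → 11.01; leather-soled → 11.01.03; ordinary → 11.01.03.02. Scheduled 38%. No special measure applies. → 38%.
Line C: rubber-upper → 11.02; rubber-soled → 11.02.02; ordinary → 11.02.02.02. Scheduled 15%. Norvale agreement on 11.02: wholly obtained → 5% available; Norvale agreement on 11.02.01.01: 11.02.02.02 not covered; preferential 5%. → 5%.
Line D: rubber-upper → 11.02; wooden-soled → 11.02.03; ordinary → 11.02.03.01. Scheduled 32%. Norvale agreement on 11.02: wholly obtained → 5% available; Norvale agreement on 11.02.01.01: 11.02.03.01 not covered; preferential 5%. → 5%.
Sum: 63% + 38% + 5% + 5% = 111%.

111%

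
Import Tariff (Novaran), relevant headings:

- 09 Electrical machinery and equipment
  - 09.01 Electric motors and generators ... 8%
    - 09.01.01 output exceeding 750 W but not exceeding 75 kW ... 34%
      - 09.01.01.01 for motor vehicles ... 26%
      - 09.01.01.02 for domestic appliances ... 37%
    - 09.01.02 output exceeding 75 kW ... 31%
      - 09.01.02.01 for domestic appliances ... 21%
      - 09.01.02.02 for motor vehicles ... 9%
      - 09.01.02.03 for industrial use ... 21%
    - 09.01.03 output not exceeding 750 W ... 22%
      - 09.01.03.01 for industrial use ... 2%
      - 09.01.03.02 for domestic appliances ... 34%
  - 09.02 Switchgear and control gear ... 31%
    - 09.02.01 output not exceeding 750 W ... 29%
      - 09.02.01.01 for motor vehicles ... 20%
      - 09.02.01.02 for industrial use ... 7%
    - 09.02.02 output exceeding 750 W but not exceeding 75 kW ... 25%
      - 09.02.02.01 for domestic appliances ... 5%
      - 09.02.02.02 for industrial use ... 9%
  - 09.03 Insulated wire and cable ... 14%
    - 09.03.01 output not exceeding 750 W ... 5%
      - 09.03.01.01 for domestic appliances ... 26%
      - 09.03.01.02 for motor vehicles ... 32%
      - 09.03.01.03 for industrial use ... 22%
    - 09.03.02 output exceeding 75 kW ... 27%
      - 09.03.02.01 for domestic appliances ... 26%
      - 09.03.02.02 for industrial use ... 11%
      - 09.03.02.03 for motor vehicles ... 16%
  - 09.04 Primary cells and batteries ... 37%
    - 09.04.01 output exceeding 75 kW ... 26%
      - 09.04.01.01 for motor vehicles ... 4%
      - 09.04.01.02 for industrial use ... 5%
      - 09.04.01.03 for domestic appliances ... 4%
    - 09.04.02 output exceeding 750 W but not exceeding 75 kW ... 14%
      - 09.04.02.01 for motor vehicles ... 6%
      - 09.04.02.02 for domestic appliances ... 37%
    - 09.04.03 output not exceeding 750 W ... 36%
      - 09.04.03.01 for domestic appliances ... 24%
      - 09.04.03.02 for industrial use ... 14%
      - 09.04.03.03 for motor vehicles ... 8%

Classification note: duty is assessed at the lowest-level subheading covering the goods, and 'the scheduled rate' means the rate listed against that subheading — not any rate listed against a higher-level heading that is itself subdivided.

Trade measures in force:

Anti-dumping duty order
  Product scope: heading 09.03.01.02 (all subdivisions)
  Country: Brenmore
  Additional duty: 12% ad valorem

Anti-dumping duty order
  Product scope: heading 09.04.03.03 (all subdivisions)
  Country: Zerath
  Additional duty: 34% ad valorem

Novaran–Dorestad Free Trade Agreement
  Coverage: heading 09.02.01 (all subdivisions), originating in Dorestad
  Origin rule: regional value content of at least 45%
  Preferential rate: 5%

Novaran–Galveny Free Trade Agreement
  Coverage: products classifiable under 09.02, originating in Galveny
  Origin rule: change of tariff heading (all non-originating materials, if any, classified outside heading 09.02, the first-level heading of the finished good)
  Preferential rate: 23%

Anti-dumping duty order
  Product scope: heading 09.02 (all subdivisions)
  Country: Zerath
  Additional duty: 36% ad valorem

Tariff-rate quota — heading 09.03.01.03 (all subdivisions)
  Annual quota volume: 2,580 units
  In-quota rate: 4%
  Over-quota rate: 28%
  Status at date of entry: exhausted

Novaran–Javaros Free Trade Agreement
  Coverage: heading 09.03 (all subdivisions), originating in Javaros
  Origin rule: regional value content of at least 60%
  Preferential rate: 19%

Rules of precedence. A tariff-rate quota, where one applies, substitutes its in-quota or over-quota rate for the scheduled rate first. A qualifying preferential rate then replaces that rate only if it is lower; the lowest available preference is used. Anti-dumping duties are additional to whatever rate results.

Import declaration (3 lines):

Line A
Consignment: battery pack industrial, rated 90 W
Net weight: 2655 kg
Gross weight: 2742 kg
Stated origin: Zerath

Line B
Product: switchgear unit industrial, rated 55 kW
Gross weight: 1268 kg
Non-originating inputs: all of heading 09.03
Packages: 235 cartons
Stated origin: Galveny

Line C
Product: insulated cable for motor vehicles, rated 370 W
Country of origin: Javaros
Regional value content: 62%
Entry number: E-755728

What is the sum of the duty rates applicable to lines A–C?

Line A: battery pack → 09.04; rated 90 W → 09.04.03; industrial → 09.04.03.02. Scheduled 14%. No special measure applies. → 14%.
Line B: switchgear unit → 09.02; rated 55 kW → 09.02.02; industrial → 09.02.02.02. Scheduled 9%. Galveny agreement on 09.02: CTH met → 23% available; preference 23% not lower than 9% → no reduction. → 9%.
Line C: insulated cable → 09.03; rated 370 W → 09.03.01; for motor vehicles → 09.03.01.02. Scheduled 32%. Javaros agreement on 09.03: RVC ≥ 60% → 19% available; preferential 19%. → 19%.
Sum: 14% + 9% + 19% = 42%.

42%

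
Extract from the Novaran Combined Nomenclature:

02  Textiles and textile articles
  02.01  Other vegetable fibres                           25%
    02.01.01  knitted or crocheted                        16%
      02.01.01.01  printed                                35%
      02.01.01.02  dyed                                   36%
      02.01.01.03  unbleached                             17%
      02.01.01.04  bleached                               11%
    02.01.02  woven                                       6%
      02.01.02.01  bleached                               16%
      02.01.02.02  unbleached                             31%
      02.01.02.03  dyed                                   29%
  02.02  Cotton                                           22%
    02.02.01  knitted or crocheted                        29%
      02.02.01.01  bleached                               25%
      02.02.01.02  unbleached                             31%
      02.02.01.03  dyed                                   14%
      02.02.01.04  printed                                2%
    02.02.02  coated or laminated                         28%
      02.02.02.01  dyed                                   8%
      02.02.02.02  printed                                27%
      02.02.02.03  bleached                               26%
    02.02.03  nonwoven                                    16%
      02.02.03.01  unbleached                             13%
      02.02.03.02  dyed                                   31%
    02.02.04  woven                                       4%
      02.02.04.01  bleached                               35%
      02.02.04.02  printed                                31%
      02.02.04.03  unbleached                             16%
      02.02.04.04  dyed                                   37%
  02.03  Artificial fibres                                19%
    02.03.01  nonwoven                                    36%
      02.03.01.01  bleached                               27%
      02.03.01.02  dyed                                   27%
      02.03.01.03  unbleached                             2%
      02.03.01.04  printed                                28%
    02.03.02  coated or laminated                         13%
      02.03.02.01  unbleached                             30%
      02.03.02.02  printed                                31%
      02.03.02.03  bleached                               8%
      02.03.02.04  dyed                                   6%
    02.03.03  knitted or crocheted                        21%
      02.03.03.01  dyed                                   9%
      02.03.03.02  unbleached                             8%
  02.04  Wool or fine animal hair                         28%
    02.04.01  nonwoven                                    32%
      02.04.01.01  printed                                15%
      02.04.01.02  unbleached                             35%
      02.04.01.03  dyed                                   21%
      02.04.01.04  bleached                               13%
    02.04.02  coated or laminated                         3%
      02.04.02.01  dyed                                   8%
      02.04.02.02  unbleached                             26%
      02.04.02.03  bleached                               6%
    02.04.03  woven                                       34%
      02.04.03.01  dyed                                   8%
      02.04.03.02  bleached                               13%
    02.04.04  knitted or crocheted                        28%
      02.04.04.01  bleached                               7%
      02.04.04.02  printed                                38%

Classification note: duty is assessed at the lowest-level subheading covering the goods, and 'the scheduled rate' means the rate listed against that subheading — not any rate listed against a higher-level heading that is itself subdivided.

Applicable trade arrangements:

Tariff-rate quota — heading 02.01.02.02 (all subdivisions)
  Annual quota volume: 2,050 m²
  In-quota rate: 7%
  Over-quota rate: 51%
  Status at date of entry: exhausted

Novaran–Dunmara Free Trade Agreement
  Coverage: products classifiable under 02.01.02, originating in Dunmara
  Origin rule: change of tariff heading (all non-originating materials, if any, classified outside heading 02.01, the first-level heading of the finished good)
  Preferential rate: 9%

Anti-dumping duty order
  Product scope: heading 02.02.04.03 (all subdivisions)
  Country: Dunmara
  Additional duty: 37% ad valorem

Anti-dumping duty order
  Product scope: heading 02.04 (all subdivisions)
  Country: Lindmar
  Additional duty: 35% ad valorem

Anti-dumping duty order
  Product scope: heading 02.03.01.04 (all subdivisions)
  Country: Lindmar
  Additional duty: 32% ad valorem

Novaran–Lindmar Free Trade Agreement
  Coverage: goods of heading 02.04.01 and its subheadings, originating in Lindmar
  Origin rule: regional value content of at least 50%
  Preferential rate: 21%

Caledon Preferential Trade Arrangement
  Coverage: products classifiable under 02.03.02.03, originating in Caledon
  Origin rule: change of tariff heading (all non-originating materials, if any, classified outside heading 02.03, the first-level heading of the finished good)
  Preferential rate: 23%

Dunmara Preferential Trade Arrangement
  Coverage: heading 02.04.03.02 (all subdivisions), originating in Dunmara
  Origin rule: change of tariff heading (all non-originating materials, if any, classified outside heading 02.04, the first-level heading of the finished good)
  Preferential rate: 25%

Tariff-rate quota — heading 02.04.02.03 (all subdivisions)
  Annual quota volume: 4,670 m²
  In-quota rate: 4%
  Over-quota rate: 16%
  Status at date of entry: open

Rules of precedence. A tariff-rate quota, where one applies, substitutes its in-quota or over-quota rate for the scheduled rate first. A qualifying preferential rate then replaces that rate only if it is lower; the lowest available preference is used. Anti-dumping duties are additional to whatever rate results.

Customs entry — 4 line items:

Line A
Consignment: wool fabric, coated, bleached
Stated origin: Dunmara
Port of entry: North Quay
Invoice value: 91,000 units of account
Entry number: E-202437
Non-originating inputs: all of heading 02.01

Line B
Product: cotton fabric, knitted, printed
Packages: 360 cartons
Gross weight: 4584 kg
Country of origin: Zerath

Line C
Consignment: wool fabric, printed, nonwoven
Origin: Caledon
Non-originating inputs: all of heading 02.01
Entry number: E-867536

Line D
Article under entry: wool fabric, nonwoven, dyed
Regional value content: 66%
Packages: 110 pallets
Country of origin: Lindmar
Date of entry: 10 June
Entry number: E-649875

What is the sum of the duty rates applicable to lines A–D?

77%

Line A: wool → 02.04; coated → 02.04.02; bleached → 02.04.02.03. Scheduled 6%. quota on 02.04.02.03 open → in-quota 4%; Dunmara agreement on 02.01.02: 02.04.02.03 not covered; Dunmara agreement on 02.04.03.02: 02.04.02.03 not covered. → 4%.
Line B: cotton → 02.02; knitted → 02.02.01; printed → 02.02.01.04. Scheduled 2%. No special measure applies. → 2%.
Line C: wool → 02.04; nonwoven → 02.04.01; printed → 02.04.01.01. Scheduled 15%. Caledon agreement on 02.03.02.03: 02.04.01.01 not covered. → 15%.
Line D: wool → 02.04; nonwoven → 02.04.01; dyed → 02.04.01.03. Scheduled 21%. Lindmar agreement on 02.04.01: RVC ≥ 50% → 21% available; preference 21% not lower than 21% → no reduction; anti-dumping (Lindmar, 02.04): +35%; total 21% + 35% = 56%. → 56%.
Sum: 4% + 2% + 15% + 56% = 77%.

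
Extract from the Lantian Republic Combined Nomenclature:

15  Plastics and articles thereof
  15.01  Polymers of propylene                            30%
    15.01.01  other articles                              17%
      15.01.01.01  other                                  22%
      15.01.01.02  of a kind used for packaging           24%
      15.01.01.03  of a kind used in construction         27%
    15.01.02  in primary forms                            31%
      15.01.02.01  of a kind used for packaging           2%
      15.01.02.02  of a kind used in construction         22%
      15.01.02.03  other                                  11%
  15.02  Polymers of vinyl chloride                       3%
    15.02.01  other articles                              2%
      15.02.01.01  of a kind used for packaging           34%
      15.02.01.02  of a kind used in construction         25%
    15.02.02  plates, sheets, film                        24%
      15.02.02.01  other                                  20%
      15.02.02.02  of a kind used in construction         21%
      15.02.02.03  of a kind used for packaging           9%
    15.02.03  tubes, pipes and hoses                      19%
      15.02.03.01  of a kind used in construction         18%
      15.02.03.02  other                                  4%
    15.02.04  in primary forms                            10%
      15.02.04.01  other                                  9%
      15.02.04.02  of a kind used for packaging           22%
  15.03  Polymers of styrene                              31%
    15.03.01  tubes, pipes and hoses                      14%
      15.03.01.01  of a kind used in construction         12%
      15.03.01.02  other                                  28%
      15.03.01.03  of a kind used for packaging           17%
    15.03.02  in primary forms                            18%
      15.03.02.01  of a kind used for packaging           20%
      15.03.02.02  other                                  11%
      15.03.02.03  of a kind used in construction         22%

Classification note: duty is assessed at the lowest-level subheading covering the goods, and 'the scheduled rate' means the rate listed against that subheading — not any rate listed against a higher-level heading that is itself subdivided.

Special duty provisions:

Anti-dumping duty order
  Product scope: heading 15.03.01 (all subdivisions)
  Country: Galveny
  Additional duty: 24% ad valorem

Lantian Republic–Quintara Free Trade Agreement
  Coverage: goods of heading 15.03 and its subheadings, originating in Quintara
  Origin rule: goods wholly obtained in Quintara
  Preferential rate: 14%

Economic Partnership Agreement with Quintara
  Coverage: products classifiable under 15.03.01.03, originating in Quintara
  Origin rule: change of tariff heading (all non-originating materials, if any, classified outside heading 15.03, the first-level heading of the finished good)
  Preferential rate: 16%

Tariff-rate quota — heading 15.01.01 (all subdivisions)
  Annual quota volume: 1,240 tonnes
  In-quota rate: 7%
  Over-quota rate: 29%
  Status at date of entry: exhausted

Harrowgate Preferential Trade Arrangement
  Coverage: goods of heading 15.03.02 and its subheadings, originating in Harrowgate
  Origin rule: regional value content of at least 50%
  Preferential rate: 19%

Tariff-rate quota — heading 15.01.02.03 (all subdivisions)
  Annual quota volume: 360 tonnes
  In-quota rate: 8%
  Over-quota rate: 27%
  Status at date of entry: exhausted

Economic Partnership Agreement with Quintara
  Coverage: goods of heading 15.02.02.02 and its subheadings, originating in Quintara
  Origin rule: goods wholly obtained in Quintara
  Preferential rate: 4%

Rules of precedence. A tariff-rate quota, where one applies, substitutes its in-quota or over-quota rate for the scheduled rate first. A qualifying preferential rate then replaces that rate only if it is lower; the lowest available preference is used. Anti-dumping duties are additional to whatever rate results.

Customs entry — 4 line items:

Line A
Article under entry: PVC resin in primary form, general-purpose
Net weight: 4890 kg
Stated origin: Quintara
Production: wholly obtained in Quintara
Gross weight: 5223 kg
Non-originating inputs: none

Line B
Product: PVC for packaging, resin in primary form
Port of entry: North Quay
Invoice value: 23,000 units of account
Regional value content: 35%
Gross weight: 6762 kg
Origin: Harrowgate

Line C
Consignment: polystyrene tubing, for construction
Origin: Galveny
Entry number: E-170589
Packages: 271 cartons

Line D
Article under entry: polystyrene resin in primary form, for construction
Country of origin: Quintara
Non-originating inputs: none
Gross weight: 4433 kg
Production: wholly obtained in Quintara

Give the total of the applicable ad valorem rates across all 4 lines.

Line A: PVC → 15.02; resin in primary form → 15.02.04; general-purpose → 15.02.04.01. Scheduled 9%. Quintara agreement on 15.03: 15.02.04.01 not covered; Quintara agreement on 15.03.01.03: 15.02.04.01 not covered; Quintara agreement on 15.02.02.02: 15.02.04.01 not covered. → 9%.
Line B: PVC → 15.02; resin in primary form → 15.02.04; for packaging → 15.02.04.02. Scheduled 22%. Harrowgate agreement on 15.03.02: 15.02.04.02 not covered. → 22%.
Line C: polystyrene → 15.03; tubing → 15.03.01; for construction → 15.03.01.01. Scheduled 12%. anti-dumping (Galveny, 15.03.01): +24%; total 12% + 24% = 36%. → 36%.
Line D: polystyrene → 15.03; resin in primary form → 15.03.02; for construction → 15.03.02.03. Scheduled 22%. Quintara agreement on 15.03: wholly obtained → 14% available; Quintara agreement on 15.03.01.03: 15.03.02.03 not covered; Quintara agreement on 15.02.02.02: 15.03.02.03 not covered; preferential 14%. → 14%.
Sum: 9% + 22% + 36% + 14% = 81%.

81%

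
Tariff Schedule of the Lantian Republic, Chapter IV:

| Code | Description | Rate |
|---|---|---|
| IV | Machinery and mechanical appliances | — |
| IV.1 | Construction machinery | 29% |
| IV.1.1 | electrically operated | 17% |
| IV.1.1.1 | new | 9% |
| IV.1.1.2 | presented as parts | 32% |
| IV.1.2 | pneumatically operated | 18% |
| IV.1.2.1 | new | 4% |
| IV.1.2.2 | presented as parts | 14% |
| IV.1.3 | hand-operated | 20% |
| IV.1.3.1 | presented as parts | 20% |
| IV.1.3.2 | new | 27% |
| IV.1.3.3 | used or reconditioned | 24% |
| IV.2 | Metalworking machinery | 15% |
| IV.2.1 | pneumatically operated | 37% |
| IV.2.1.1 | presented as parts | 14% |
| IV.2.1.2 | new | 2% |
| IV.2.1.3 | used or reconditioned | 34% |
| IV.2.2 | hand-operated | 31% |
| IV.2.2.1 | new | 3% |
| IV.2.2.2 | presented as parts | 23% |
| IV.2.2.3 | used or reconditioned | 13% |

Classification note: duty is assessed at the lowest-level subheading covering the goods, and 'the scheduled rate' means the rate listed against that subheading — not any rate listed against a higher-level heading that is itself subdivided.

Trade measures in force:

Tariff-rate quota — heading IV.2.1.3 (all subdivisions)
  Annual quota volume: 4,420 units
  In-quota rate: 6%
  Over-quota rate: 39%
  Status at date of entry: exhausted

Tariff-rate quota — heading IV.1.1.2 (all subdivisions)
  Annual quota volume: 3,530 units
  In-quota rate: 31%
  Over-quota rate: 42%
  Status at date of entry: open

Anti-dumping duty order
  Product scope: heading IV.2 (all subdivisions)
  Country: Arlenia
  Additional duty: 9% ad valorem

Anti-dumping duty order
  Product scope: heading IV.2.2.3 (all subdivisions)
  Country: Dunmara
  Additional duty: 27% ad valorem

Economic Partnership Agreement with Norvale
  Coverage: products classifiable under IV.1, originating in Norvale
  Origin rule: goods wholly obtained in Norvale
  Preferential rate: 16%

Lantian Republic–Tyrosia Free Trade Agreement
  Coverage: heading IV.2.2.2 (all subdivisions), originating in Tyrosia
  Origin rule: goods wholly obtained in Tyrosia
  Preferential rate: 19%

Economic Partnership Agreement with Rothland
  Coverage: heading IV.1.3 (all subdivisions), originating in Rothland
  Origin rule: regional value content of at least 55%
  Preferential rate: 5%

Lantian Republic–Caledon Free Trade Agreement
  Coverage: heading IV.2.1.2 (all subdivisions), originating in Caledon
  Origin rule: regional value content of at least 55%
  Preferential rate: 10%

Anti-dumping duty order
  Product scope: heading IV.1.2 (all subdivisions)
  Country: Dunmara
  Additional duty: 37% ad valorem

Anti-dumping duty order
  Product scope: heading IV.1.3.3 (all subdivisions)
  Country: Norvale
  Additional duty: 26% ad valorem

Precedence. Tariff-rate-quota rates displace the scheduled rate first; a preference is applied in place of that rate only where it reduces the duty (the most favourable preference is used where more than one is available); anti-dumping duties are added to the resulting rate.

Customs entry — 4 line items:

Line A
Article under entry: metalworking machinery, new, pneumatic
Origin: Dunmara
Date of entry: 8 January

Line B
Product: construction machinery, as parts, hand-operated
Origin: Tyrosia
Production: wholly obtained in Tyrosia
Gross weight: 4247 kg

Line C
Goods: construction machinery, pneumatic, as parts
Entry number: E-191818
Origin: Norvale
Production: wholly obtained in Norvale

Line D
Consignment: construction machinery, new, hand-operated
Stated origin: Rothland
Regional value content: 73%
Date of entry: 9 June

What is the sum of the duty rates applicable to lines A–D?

Line A: metalworking → IV.2; pneumatic → IV.2.1; new → IV.2.1.2. Scheduled 2%. No special measure applies. → 2%.
Line B: construction → IV.1; hand-operated → IV.1.3; as parts → IV.1.3.1. Scheduled 20%. Tyrosia agreement on IV.2.2.2: IV.1.3.1 not covered. → 20%.
Line C: construction → IV.1; pneumatic → IV.1.2; as parts → IV.1.2.2. Scheduled 14%. Norvale agreement on IV.1: wholly obtained → 16% available; preference 16% not lower than 14% → no reduction. → 14%.
Line D: construction → IV.1; hand-operated → IV.1.3; new → IV.1.3.2. Scheduled 27%. Rothland agreement on IV.1.3: RVC ≥ 55% → 5% available; preferential 5%. → 5%.
Sum: 2% + 20% + 14% + 5% = 41%.

41%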